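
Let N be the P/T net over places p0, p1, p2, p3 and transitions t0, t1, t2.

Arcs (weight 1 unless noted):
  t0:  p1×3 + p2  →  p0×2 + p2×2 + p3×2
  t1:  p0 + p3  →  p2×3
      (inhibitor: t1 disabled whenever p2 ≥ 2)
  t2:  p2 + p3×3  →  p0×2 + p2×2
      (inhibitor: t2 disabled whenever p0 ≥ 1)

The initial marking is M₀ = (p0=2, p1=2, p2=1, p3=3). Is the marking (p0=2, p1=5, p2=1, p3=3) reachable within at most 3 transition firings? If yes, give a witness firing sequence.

NO — not reachable within 3 firings

depth 0: 1 marking
depth 1: 2 markings reached so far
depth 2: 2 markings reached so far
(frontier empty at depth 2; search complete)
target is not among the 2 markings reachable within 3 steps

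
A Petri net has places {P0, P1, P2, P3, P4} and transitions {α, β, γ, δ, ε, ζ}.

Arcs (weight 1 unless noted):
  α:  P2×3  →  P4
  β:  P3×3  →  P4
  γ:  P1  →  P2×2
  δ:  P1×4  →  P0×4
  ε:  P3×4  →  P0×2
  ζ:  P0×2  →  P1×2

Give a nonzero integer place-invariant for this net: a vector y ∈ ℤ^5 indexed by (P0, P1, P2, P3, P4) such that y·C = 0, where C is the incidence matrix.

Incidence matrix C (rows=places, cols=transitions):
        α    β    γ    δ    ε    ζ
   P0   0    0    0    4    2   -2
   P1   0    0   -1   -4    0    2
   P2  -3    0    2    0    0    0
   P3   0   -3    0    0   -4    0
   P4   1    1    0    0    0    0

Candidate y = [2, 2, 1, 1, 3]; check y·C column-wise:
  col α: 2·0 + 2·0 + 1·-3 + 1·0 + 3·1 = 0
  col β: 2·0 + 2·0 + 1·0 + 1·-3 + 3·1 = 0
  col γ: 2·0 + 2·-1 + 1·2 + 1·0 + 3·0 = 0
  col δ: 2·4 + 2·-4 + 1·0 + 1·0 + 3·0 = 0
  col ε: 2·2 + 2·0 + 1·0 + 1·-4 + 3·0 = 0
  col ζ: 2·-2 + 2·2 + 1·0 + 1·0 + 3·0 = 0

y = (P0:2, P1:2, P2:1, P3:1, P4:3)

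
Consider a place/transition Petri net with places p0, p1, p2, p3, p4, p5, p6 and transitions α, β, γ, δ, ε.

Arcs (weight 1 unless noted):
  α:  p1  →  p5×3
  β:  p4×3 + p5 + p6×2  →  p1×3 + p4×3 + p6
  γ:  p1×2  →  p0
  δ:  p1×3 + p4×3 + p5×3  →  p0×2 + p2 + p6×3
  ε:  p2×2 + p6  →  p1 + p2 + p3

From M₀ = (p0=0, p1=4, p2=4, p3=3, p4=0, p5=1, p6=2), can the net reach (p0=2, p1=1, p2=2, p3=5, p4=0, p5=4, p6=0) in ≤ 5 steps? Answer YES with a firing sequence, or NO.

step 1: fire α:  (p0=0, p1=4, p2=4, p3=3, p4=0, p5=1, p6=2) → (p0=0, p1=3, p2=4, p3=3, p4=0, p5=4, p6=2)
step 2: fire γ:  (p0=0, p1=3, p2=4, p3=3, p4=0, p5=4, p6=2) → (p0=1, p1=1, p2=4, p3=3, p4=0, p5=4, p6=2)
step 3: fire ε:  (p0=1, p1=1, p2=4, p3=3, p4=0, p5=4, p6=2) → (p0=1, p1=2, p2=3, p3=4, p4=0, p5=4, p6=1)
step 4: fire γ:  (p0=1, p1=2, p2=3, p3=4, p4=0, p5=4, p6=1) → (p0=2, p1=0, p2=3, p3=4, p4=0, p5=4, p6=1)
step 5: fire ε:  (p0=2, p1=0, p2=3, p3=4, p4=0, p5=4, p6=1) → (p0=2, p1=1, p2=2, p3=5, p4=0, p5=4, p6=0)

YES — reachable via ⟨α, γ, ε, γ, ε⟩ (5 firings)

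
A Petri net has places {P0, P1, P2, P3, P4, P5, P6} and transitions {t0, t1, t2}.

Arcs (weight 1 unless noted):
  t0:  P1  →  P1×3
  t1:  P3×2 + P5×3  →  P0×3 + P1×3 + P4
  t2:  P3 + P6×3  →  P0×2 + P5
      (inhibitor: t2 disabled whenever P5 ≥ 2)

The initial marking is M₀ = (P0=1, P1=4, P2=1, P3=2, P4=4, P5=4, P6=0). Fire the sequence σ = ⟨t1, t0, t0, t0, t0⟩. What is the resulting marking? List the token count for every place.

step 1: fire t1:  (P0=1, P1=4, P2=1, P3=2, P4=4, P5=4, P6=0) → (P0=4, P1=7, P2=1, P3=0, P4=5, P5=1, P6=0)
step 2: fire t0:  (P0=4, P1=7, P2=1, P3=0, P4=5, P5=1, P6=0) → (P0=4, P1=9, P2=1, P3=0, P4=5, P5=1, P6=0)
step 3: fire t0:  (P0=4, P1=9, P2=1, P3=0, P4=5, P5=1, P6=0) → (P0=4, P1=11, P2=1, P3=0, P4=5, P5=1, P6=0)
step 4: fire t0:  (P0=4, P1=11, P2=1, P3=0, P4=5, P5=1, P6=0) → (P0=4, P1=13, P2=1, P3=0, P4=5, P5=1, P6=0)
step 5: fire t0:  (P0=4, P1=13, P2=1, P3=0, P4=5, P5=1, P6=0) → (P0=4, P1=15, P2=1, P3=0, P4=5, P5=1, P6=0)

(P0=4, P1=15, P2=1, P3=0, P4=5, P5=1, P6=0)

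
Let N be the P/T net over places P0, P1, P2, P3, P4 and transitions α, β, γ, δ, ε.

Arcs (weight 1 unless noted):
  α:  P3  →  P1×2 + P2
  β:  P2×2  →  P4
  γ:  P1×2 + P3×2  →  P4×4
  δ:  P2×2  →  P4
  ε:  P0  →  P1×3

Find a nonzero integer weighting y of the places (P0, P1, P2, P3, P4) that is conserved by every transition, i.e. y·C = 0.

y = (P0:3, P1:1, P2:1, P3:3, P4:2)

Incidence matrix C (rows=places, cols=transitions):
        α    β    γ    δ    ε
   P0   0    0    0    0   -1
   P1   2    0   -2    0    3
   P2   1   -2    0   -2    0
   P3  -1    0   -2    0    0
   P4   0    1    4    1    0

Candidate y = [3, 1, 1, 3, 2]; check y·C column-wise:
  col α: 3·0 + 1·2 + 1·1 + 3·-1 + 2·0 = 0
  col β: 3·0 + 1·0 + 1·-2 + 3·0 + 2·1 = 0
  col γ: 3·0 + 1·-2 + 1·0 + 3·-2 + 2·4 = 0
  col δ: 3·0 + 1·0 + 1·-2 + 3·0 + 2·1 = 0
  col ε: 3·-1 + 1·3 + 1·0 + 3·0 + 2·0 = 0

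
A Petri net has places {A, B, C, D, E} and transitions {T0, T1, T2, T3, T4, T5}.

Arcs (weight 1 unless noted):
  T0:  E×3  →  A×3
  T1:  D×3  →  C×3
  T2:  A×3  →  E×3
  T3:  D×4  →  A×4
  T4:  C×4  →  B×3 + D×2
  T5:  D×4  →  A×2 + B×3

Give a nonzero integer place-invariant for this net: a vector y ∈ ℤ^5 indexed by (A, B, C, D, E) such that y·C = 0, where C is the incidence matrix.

y = (A:3, B:2, C:3, D:3, E:3)

Incidence matrix C (rows=places, cols=transitions):
       T0   T1   T2   T3   T4   T5
    A   3    0   -3    4    0    2
    B   0    0    0    0    3    3
    C   0    3    0    0   -4    0
    D   0   -3    0   -4    2   -4
    E  -3    0    3    0    0    0

Candidate y = [3, 2, 3, 3, 3]; check y·C column-wise:
  col T0: 3·3 + 2·0 + 3·0 + 3·0 + 3·-3 = 0
  col T1: 3·0 + 2·0 + 3·3 + 3·-3 + 3·0 = 0
  col T2: 3·-3 + 2·0 + 3·0 + 3·0 + 3·3 = 0
  col T3: 3·4 + 2·0 + 3·0 + 3·-4 + 3·0 = 0
  col T4: 3·0 + 2·3 + 3·-4 + 3·2 + 3·0 = 0
  col T5: 3·2 + 2·3 + 3·0 + 3·-4 + 3·0 = 0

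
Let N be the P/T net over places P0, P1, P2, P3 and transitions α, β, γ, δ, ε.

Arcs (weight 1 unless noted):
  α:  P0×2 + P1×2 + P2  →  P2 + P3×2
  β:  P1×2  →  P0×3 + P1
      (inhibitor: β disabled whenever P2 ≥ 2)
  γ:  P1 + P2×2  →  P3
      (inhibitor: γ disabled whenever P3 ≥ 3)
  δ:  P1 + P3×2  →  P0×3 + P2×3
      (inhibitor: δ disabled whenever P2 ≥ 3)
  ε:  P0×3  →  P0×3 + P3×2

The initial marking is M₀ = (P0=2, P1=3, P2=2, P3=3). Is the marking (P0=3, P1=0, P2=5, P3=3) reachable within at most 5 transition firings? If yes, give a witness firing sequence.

step 1: fire α:  (P0=2, P1=3, P2=2, P3=3) → (P0=0, P1=1, P2=2, P3=5)
step 2: fire δ:  (P0=0, P1=1, P2=2, P3=5) → (P0=3, P1=0, P2=5, P3=3)

YES — reachable via ⟨α, δ⟩ (2 firings)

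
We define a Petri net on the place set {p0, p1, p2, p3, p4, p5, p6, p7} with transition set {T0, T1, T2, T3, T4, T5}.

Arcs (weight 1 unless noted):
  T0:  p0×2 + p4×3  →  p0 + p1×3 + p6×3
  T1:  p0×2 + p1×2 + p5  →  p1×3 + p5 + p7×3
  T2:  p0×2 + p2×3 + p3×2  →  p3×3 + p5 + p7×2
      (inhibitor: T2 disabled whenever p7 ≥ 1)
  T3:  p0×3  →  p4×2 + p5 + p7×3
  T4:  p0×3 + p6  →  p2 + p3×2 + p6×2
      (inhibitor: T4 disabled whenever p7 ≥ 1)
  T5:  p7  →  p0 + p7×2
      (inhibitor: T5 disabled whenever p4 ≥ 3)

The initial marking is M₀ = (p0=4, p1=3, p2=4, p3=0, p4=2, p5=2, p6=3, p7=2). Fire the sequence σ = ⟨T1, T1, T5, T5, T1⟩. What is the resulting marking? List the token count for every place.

step 1: fire T1:  (p0=4, p1=3, p2=4, p3=0, p4=2, p5=2, p6=3, p7=2) → (p0=2, p1=4, p2=4, p3=0, p4=2, p5=2, p6=3, p7=5)
step 2: fire T1:  (p0=2, p1=4, p2=4, p3=0, p4=2, p5=2, p6=3, p7=5) → (p0=0, p1=5, p2=4, p3=0, p4=2, p5=2, p6=3, p7=8)
step 3: fire T5:  (p0=0, p1=5, p2=4, p3=0, p4=2, p5=2, p6=3, p7=8) → (p0=1, p1=5, p2=4, p3=0, p4=2, p5=2, p6=3, p7=9)
step 4: fire T5:  (p0=1, p1=5, p2=4, p3=0, p4=2, p5=2, p6=3, p7=9) → (p0=2, p1=5, p2=4, p3=0, p4=2, p5=2, p6=3, p7=10)
step 5: fire T1:  (p0=2, p1=5, p2=4, p3=0, p4=2, p5=2, p6=3, p7=10) → (p0=0, p1=6, p2=4, p3=0, p4=2, p5=2, p6=3, p7=13)

(p0=0, p1=6, p2=4, p3=0, p4=2, p5=2, p6=3, p7=13)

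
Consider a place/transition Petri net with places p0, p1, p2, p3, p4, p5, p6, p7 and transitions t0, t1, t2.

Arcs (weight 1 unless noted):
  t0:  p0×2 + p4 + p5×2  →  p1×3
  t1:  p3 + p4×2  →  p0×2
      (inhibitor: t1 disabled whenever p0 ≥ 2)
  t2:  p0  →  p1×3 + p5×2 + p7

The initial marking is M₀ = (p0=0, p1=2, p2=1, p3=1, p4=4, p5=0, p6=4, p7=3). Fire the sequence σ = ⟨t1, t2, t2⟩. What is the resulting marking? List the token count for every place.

step 1: fire t1:  (p0=0, p1=2, p2=1, p3=1, p4=4, p5=0, p6=4, p7=3) → (p0=2, p1=2, p2=1, p3=0, p4=2, p5=0, p6=4, p7=3)
step 2: fire t2:  (p0=2, p1=2, p2=1, p3=0, p4=2, p5=0, p6=4, p7=3) → (p0=1, p1=5, p2=1, p3=0, p4=2, p5=2, p6=4, p7=4)
step 3: fire t2:  (p0=1, p1=5, p2=1, p3=0, p4=2, p5=2, p6=4, p7=4) → (p0=0, p1=8, p2=1, p3=0, p4=2, p5=4, p6=4, p7=5)

(p0=0, p1=8, p2=1, p3=0, p4=2, p5=4, p6=4, p7=5)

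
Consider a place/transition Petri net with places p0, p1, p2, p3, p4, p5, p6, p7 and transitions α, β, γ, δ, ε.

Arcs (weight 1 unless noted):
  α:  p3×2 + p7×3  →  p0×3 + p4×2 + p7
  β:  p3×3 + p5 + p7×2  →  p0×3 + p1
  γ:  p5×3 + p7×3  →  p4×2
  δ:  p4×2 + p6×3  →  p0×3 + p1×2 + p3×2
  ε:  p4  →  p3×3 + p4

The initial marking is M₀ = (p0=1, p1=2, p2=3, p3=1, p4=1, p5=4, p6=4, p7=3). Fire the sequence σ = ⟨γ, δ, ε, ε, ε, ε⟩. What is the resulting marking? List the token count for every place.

step 1: fire γ:  (p0=1, p1=2, p2=3, p3=1, p4=1, p5=4, p6=4, p7=3) → (p0=1, p1=2, p2=3, p3=1, p4=3, p5=1, p6=4, p7=0)
step 2: fire δ:  (p0=1, p1=2, p2=3, p3=1, p4=3, p5=1, p6=4, p7=0) → (p0=4, p1=4, p2=3, p3=3, p4=1, p5=1, p6=1, p7=0)
step 3: fire ε:  (p0=4, p1=4, p2=3, p3=3, p4=1, p5=1, p6=1, p7=0) → (p0=4, p1=4, p2=3, p3=6, p4=1, p5=1, p6=1, p7=0)
step 4: fire ε:  (p0=4, p1=4, p2=3, p3=6, p4=1, p5=1, p6=1, p7=0) → (p0=4, p1=4, p2=3, p3=9, p4=1, p5=1, p6=1, p7=0)
step 5: fire ε:  (p0=4, p1=4, p2=3, p3=9, p4=1, p5=1, p6=1, p7=0) → (p0=4, p1=4, p2=3, p3=12, p4=1, p5=1, p6=1, p7=0)
step 6: fire ε:  (p0=4, p1=4, p2=3, p3=12, p4=1, p5=1, p6=1, p7=0) → (p0=4, p1=4, p2=3, p3=15, p4=1, p5=1, p6=1, p7=0)

(p0=4, p1=4, p2=3, p3=15, p4=1, p5=1, p6=1, p7=0)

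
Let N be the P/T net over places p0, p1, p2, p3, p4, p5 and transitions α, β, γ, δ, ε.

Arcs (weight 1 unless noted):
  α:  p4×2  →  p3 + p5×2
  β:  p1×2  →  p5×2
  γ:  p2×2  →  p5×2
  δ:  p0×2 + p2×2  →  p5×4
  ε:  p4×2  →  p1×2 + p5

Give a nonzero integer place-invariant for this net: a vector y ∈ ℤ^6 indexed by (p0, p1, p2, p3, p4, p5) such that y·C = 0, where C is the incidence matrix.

y = (p0:2, p1:2, p2:2, p3:2, p4:3, p5:2)

Incidence matrix C (rows=places, cols=transitions):
        α    β    γ    δ    ε
   p0   0    0    0   -2    0
   p1   0   -2    0    0    2
   p2   0    0   -2   -2    0
   p3   1    0    0    0    0
   p4  -2    0    0    0   -2
   p5   2    2    2    4    1

Candidate y = [2, 2, 2, 2, 3, 2]; check y·C column-wise:
  col α: 2·0 + 2·0 + 2·0 + 2·1 + 3·-2 + 2·2 = 0
  col β: 2·0 + 2·-2 + 2·0 + 2·0 + 3·0 + 2·2 = 0
  col γ: 2·0 + 2·0 + 2·-2 + 2·0 + 3·0 + 2·2 = 0
  col δ: 2·-2 + 2·0 + 2·-2 + 2·0 + 3·0 + 2·4 = 0
  col ε: 2·0 + 2·2 + 2·0 + 2·0 + 3·-2 + 2·1 = 0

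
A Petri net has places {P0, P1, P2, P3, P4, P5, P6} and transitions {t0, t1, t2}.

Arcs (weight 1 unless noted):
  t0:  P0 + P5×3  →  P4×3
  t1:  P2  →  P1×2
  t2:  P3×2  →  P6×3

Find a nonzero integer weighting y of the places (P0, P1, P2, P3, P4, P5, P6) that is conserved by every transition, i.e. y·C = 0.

Incidence matrix C (rows=places, cols=transitions):
       t0   t1   t2
   P0  -1    0    0
   P1   0    2    0
   P2   0   -1    0
   P3   0    0   -2
   P4   3    0    0
   P5  -3    0    0
   P6   0    0    3

Candidate y = [0, 1, 2, 0, 0, 0, 0]; check y·C column-wise:
  col t0: 0·-1 + 1·0 + 2·0 + 0·3 + 0·-3 = 0
  col t1: 1·2 + 2·-1 = 0
  col t2: 1·0 + 2·0 + 0·-2 + 0·3 = 0

y = (P0:0, P1:1, P2:2, P3:0, P4:0, P5:0, P6:0)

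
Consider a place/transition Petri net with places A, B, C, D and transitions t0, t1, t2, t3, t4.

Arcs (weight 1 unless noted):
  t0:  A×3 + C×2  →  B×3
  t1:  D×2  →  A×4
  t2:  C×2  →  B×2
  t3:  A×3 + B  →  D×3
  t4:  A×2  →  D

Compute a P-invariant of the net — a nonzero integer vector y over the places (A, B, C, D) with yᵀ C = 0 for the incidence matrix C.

Incidence matrix C (rows=places, cols=transitions):
       t0   t1   t2   t3   t4
    A  -3    4    0   -3   -2
    B   3    0    2   -1    0
    C  -2    0   -2    0    0
    D   0   -2    0    3    1

Candidate y = [1, 3, 3, 2]; check y·C column-wise:
  col t0: 1·-3 + 3·3 + 3·-2 + 2·0 = 0
  col t1: 1·4 + 3·0 + 3·0 + 2·-2 = 0
  col t2: 1·0 + 3·2 + 3·-2 + 2·0 = 0
  col t3: 1·-3 + 3·-1 + 3·0 + 2·3 = 0
  col t4: 1·-2 + 3·0 + 3·0 + 2·1 = 0

y = (A:1, B:3, C:3, D:2)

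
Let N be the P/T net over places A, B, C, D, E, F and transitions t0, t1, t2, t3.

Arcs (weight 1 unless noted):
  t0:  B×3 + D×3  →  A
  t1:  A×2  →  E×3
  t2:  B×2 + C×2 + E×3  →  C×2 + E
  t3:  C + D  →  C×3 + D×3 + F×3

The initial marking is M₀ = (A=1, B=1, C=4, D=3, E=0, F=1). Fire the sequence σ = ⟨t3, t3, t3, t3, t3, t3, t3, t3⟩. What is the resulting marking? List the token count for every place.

step 1: fire t3:  (A=1, B=1, C=4, D=3, E=0, F=1) → (A=1, B=1, C=6, D=5, E=0, F=4)
step 2: fire t3:  (A=1, B=1, C=6, D=5, E=0, F=4) → (A=1, B=1, C=8, D=7, E=0, F=7)
step 3: fire t3:  (A=1, B=1, C=8, D=7, E=0, F=7) → (A=1, B=1, C=10, D=9, E=0, F=10)
step 4: fire t3:  (A=1, B=1, C=10, D=9, E=0, F=10) → (A=1, B=1, C=12, D=11, E=0, F=13)
step 5: fire t3:  (A=1, B=1, C=12, D=11, E=0, F=13) → (A=1, B=1, C=14, D=13, E=0, F=16)
step 6: fire t3:  (A=1, B=1, C=14, D=13, E=0, F=16) → (A=1, B=1, C=16, D=15, E=0, F=19)
step 7: fire t3:  (A=1, B=1, C=16, D=15, E=0, F=19) → (A=1, B=1, C=18, D=17, E=0, F=22)
step 8: fire t3:  (A=1, B=1, C=18, D=17, E=0, F=22) → (A=1, B=1, C=20, D=19, E=0, F=25)

(A=1, B=1, C=20, D=19, E=0, F=25)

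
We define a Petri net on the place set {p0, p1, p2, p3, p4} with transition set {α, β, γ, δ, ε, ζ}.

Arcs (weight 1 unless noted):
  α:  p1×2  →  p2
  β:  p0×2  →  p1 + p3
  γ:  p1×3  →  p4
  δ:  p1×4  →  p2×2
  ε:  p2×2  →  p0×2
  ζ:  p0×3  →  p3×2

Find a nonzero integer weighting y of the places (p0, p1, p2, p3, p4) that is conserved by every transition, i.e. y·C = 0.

Incidence matrix C (rows=places, cols=transitions):
        α    β    γ    δ    ε    ζ
   p0   0   -2    0    0    2   -3
   p1  -2    1   -3   -4    0    0
   p2   1    0    0    2   -2    0
   p3   0    1    0    0    0    2
   p4   0    0    1    0    0    0

Candidate y = [2, 1, 2, 3, 3]; check y·C column-wise:
  col α: 2·0 + 1·-2 + 2·1 + 3·0 + 3·0 = 0
  col β: 2·-2 + 1·1 + 2·0 + 3·1 + 3·0 = 0
  col γ: 2·0 + 1·-3 + 2·0 + 3·0 + 3·1 = 0
  col δ: 2·0 + 1·-4 + 2·2 + 3·0 + 3·0 = 0
  col ε: 2·2 + 1·0 + 2·-2 + 3·0 + 3·0 = 0
  col ζ: 2·-3 + 1·0 + 2·0 + 3·2 + 3·0 = 0

y = (p0:2, p1:1, p2:2, p3:3, p4:3)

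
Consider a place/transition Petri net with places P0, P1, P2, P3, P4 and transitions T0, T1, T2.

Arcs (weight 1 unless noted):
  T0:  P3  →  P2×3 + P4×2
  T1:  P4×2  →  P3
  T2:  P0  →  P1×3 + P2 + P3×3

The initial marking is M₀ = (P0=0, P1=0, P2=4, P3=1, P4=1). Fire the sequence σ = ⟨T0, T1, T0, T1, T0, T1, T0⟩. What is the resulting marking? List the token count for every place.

step 1: fire T0:  (P0=0, P1=0, P2=4, P3=1, P4=1) → (P0=0, P1=0, P2=7, P3=0, P4=3)
step 2: fire T1:  (P0=0, P1=0, P2=7, P3=0, P4=3) → (P0=0, P1=0, P2=7, P3=1, P4=1)
step 3: fire T0:  (P0=0, P1=0, P2=7, P3=1, P4=1) → (P0=0, P1=0, P2=10, P3=0, P4=3)
step 4: fire T1:  (P0=0, P1=0, P2=10, P3=0, P4=3) → (P0=0, P1=0, P2=10, P3=1, P4=1)
step 5: fire T0:  (P0=0, P1=0, P2=10, P3=1, P4=1) → (P0=0, P1=0, P2=13, P3=0, P4=3)
step 6: fire T1:  (P0=0, P1=0, P2=13, P3=0, P4=3) → (P0=0, P1=0, P2=13, P3=1, P4=1)
step 7: fire T0:  (P0=0, P1=0, P2=13, P3=1, P4=1) → (P0=0, P1=0, P2=16, P3=0, P4=3)

(P0=0, P1=0, P2=16, P3=0, P4=3)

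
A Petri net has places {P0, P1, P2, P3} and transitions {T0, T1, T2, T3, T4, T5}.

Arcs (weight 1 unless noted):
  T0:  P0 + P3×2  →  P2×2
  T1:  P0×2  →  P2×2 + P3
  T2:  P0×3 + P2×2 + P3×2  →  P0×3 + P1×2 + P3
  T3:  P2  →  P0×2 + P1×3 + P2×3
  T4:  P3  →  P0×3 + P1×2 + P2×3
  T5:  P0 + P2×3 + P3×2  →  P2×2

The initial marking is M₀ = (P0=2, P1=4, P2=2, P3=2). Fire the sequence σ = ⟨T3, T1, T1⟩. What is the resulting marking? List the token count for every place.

step 1: fire T3:  (P0=2, P1=4, P2=2, P3=2) → (P0=4, P1=7, P2=4, P3=2)
step 2: fire T1:  (P0=4, P1=7, P2=4, P3=2) → (P0=2, P1=7, P2=6, P3=3)
step 3: fire T1:  (P0=2, P1=7, P2=6, P3=3) → (P0=0, P1=7, P2=8, P3=4)

(P0=0, P1=7, P2=8, P3=4)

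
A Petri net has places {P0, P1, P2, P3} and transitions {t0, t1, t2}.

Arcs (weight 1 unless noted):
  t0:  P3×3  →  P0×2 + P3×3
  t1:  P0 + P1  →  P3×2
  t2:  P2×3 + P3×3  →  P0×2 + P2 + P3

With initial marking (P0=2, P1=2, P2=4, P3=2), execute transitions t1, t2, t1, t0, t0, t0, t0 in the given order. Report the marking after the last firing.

(P0=10, P1=0, P2=2, P3=4)

step 1: fire t1:  (P0=2, P1=2, P2=4, P3=2) → (P0=1, P1=1, P2=4, P3=4)
step 2: fire t2:  (P0=1, P1=1, P2=4, P3=4) → (P0=3, P1=1, P2=2, P3=2)
step 3: fire t1:  (P0=3, P1=1, P2=2, P3=2) → (P0=2, P1=0, P2=2, P3=4)
step 4: fire t0:  (P0=2, P1=0, P2=2, P3=4) → (P0=4, P1=0, P2=2, P3=4)
step 5: fire t0:  (P0=4, P1=0, P2=2, P3=4) → (P0=6, P1=0, P2=2, P3=4)
step 6: fire t0:  (P0=6, P1=0, P2=2, P3=4) → (P0=8, P1=0, P2=2, P3=4)
step 7: fire t0:  (P0=8, P1=0, P2=2, P3=4) → (P0=10, P1=0, P2=2, P3=4)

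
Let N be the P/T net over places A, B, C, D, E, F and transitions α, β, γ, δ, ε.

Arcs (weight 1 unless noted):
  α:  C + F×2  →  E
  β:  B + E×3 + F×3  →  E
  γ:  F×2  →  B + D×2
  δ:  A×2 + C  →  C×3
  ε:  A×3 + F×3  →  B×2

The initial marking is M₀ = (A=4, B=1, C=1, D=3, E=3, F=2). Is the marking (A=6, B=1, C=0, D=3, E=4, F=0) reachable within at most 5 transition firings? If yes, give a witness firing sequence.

depth 0: 1 marking
depth 1: 4 markings reached so far
depth 2: 7 markings reached so far
depth 3: 9 markings reached so far
depth 4: 9 markings reached so far
(frontier empty at depth 4; search complete)
target is not among the 9 markings reachable within 5 steps

NO — not reachable within 5 firings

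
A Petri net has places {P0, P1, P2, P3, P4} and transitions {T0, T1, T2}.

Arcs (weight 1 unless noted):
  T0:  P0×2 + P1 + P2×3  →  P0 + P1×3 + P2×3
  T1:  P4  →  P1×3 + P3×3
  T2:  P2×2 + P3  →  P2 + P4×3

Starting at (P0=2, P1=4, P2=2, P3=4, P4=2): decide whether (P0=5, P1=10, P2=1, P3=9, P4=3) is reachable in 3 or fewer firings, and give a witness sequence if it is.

NO — not reachable within 3 firings

depth 0: 1 marking
depth 1: 3 markings reached so far
depth 2: 5 markings reached so far
depth 3: 6 markings reached so far
target is not among the 6 markings reachable within 3 steps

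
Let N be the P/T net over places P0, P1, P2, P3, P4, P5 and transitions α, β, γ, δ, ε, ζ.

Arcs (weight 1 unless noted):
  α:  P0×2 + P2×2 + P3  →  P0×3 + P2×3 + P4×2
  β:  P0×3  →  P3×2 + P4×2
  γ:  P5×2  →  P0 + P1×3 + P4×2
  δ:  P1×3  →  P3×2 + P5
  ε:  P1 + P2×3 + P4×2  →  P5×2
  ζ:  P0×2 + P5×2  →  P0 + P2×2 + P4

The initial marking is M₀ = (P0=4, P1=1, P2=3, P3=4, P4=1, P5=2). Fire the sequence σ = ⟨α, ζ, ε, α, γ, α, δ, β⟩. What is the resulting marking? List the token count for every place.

(P0=4, P1=0, P2=5, P3=5, P4=10, P5=1)

step 1: fire α:  (P0=4, P1=1, P2=3, P3=4, P4=1, P5=2) → (P0=5, P1=1, P2=4, P3=3, P4=3, P5=2)
step 2: fire ζ:  (P0=5, P1=1, P2=4, P3=3, P4=3, P5=2) → (P0=4, P1=1, P2=6, P3=3, P4=4, P5=0)
step 3: fire ε:  (P0=4, P1=1, P2=6, P3=3, P4=4, P5=0) → (P0=4, P1=0, P2=3, P3=3, P4=2, P5=2)
step 4: fire α:  (P0=4, P1=0, P2=3, P3=3, P4=2, P5=2) → (P0=5, P1=0, P2=4, P3=2, P4=4, P5=2)
step 5: fire γ:  (P0=5, P1=0, P2=4, P3=2, P4=4, P5=2) → (P0=6, P1=3, P2=4, P3=2, P4=6, P5=0)
step 6: fire α:  (P0=6, P1=3, P2=4, P3=2, P4=6, P5=0) → (P0=7, P1=3, P2=5, P3=1, P4=8, P5=0)
step 7: fire δ:  (P0=7, P1=3, P2=5, P3=1, P4=8, P5=0) → (P0=7, P1=0, P2=5, P3=3, P4=8, P5=1)
step 8: fire β:  (P0=7, P1=0, P2=5, P3=3, P4=8, P5=1) → (P0=4, P1=0, P2=5, P3=5, P4=10, P5=1)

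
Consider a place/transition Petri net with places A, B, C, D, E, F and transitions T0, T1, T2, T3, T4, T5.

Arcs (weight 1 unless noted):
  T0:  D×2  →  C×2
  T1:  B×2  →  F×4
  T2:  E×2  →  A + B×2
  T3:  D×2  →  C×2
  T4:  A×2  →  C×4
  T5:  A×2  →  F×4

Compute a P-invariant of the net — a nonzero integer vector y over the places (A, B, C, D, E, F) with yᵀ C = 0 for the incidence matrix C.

y = (A:2, B:2, C:1, D:1, E:3, F:1)

Incidence matrix C (rows=places, cols=transitions):
       T0   T1   T2   T3   T4   T5
    A   0    0    1    0   -2   -2
    B   0   -2    2    0    0    0
    C   2    0    0    2    4    0
    D  -2    0    0   -2    0    0
    E   0    0   -2    0    0    0
    F   0    4    0    0    0    4

Candidate y = [2, 2, 1, 1, 3, 1]; check y·C column-wise:
  col T0: 2·0 + 2·0 + 1·2 + 1·-2 + 3·0 + 1·0 = 0
  col T1: 2·0 + 2·-2 + 1·0 + 1·0 + 3·0 + 1·4 = 0
  col T2: 2·1 + 2·2 + 1·0 + 1·0 + 3·-2 + 1·0 = 0
  col T3: 2·0 + 2·0 + 1·2 + 1·-2 + 3·0 + 1·0 = 0
  col T4: 2·-2 + 2·0 + 1·4 + 1·0 + 3·0 + 1·0 = 0
  col T5: 2·-2 + 2·0 + 1·0 + 1·0 + 3·0 + 1·4 = 0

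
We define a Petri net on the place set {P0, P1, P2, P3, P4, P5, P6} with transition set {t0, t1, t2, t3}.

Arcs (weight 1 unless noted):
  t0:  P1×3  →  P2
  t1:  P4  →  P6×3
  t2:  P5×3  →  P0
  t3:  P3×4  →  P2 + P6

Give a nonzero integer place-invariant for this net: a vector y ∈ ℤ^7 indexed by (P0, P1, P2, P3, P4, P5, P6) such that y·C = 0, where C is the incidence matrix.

y = (P0:0, P1:4, P2:12, P3:3, P4:0, P5:0, P6:0)

Incidence matrix C (rows=places, cols=transitions):
       t0   t1   t2   t3
   P0   0    0    1    0
   P1  -3    0    0    0
   P2   1    0    0    1
   P3   0    0    0   -4
   P4   0   -1    0    0
   P5   0    0   -3    0
   P6   0    3    0    1

Candidate y = [0, 4, 12, 3, 0, 0, 0]; check y·C column-wise:
  col t0: 4·-3 + 12·1 + 3·0 = 0
  col t1: 4·0 + 12·0 + 3·0 + 0·-1 + 0·3 = 0
  col t2: 0·1 + 4·0 + 12·0 + 3·0 + 0·-3 = 0
  col t3: 4·0 + 12·1 + 3·-4 + 0·1 = 0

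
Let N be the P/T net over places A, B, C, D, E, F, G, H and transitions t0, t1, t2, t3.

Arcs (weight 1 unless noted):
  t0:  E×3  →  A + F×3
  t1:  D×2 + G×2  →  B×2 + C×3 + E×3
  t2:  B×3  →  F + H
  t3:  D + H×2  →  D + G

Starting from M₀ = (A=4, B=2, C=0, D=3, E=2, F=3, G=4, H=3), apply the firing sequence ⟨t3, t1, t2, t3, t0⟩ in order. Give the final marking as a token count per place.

step 1: fire t3:  (A=4, B=2, C=0, D=3, E=2, F=3, G=4, H=3) → (A=4, B=2, C=0, D=3, E=2, F=3, G=5, H=1)
step 2: fire t1:  (A=4, B=2, C=0, D=3, E=2, F=3, G=5, H=1) → (A=4, B=4, C=3, D=1, E=5, F=3, G=3, H=1)
step 3: fire t2:  (A=4, B=4, C=3, D=1, E=5, F=3, G=3, H=1) → (A=4, B=1, C=3, D=1, E=5, F=4, G=3, H=2)
step 4: fire t3:  (A=4, B=1, C=3, D=1, E=5, F=4, G=3, H=2) → (A=4, B=1, C=3, D=1, E=5, F=4, G=4, H=0)
step 5: fire t0:  (A=4, B=1, C=3, D=1, E=5, F=4, G=4, H=0) → (A=5, B=1, C=3, D=1, E=2, F=7, G=4, H=0)

(A=5, B=1, C=3, D=1, E=2, F=7, G=4, H=0)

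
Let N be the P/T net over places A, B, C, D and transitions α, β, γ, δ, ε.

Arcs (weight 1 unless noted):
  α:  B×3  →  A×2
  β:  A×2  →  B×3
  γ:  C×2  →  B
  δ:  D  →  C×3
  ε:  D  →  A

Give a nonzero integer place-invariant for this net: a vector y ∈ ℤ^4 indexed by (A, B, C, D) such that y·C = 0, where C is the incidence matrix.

Incidence matrix C (rows=places, cols=transitions):
        α    β    γ    δ    ε
    A   2   -2    0    0    1
    B  -3    3    1    0    0
    C   0    0   -2    3    0
    D   0    0    0   -1   -1

Candidate y = [3, 2, 1, 3]; check y·C column-wise:
  col α: 3·2 + 2·-3 + 1·0 + 3·0 = 0
  col β: 3·-2 + 2·3 + 1·0 + 3·0 = 0
  col γ: 3·0 + 2·1 + 1·-2 + 3·0 = 0
  col δ: 3·0 + 2·0 + 1·3 + 3·-1 = 0
  col ε: 3·1 + 2·0 + 1·0 + 3·-1 = 0

y = (A:3, B:2, C:1, D:3)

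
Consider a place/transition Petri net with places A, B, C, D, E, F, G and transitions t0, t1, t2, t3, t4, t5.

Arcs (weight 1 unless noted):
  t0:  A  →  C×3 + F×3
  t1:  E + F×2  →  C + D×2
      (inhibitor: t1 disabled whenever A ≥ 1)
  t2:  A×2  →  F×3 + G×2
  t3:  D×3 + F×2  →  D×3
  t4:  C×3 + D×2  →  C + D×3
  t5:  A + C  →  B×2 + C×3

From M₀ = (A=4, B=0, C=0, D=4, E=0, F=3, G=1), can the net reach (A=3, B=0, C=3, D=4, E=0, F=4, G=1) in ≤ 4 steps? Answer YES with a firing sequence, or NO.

YES — reachable via ⟨t0, t3⟩ (2 firings)

step 1: fire t0:  (A=4, B=0, C=0, D=4, E=0, F=3, G=1) → (A=3, B=0, C=3, D=4, E=0, F=6, G=1)
step 2: fire t3:  (A=3, B=0, C=3, D=4, E=0, F=6, G=1) → (A=3, B=0, C=3, D=4, E=0, F=4, G=1)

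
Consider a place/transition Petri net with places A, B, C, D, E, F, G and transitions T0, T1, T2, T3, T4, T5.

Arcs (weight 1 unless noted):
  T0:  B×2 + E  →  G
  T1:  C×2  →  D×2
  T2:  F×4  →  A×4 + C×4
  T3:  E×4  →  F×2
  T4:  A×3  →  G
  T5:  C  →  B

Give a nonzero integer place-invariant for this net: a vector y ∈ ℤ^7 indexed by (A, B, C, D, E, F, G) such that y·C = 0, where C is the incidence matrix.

y = (A:1, B:1, C:1, D:1, E:1, F:2, G:3)

Incidence matrix C (rows=places, cols=transitions):
       T0   T1   T2   T3   T4   T5
    A   0    0    4    0   -3    0
    B  -2    0    0    0    0    1
    C   0   -2    4    0    0   -1
    D   0    2    0    0    0    0
    E  -1    0    0   -4    0    0
    F   0    0   -4    2    0    0
    G   1    0    0    0    1    0

Candidate y = [1, 1, 1, 1, 1, 2, 3]; check y·C column-wise:
  col T0: 1·0 + 1·-2 + 1·0 + 1·0 + 1·-1 + 2·0 + 3·1 = 0
  col T1: 1·0 + 1·0 + 1·-2 + 1·2 + 1·0 + 2·0 + 3·0 = 0
  col T2: 1·4 + 1·0 + 1·4 + 1·0 + 1·0 + 2·-4 + 3·0 = 0
  col T3: 1·0 + 1·0 + 1·0 + 1·0 + 1·-4 + 2·2 + 3·0 = 0
  col T4: 1·-3 + 1·0 + 1·0 + 1·0 + 1·0 + 2·0 + 3·1 = 0
  col T5: 1·0 + 1·1 + 1·-1 + 1·0 + 1·0 + 2·0 + 3·0 = 0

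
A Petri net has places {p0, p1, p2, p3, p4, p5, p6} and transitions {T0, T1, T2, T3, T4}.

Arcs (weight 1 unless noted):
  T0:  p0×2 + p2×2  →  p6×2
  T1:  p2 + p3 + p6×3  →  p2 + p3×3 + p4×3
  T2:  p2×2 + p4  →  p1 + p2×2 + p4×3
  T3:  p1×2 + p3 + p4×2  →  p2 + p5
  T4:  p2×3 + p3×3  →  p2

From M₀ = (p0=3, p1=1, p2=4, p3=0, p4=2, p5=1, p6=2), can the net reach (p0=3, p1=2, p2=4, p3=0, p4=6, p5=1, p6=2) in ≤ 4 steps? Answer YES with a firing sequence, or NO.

NO — not reachable within 4 firings

depth 0: 1 marking
depth 1: 3 markings reached so far
depth 2: 5 markings reached so far
depth 3: 7 markings reached so far
depth 4: 9 markings reached so far
target is not among the 9 markings reachable within 4 steps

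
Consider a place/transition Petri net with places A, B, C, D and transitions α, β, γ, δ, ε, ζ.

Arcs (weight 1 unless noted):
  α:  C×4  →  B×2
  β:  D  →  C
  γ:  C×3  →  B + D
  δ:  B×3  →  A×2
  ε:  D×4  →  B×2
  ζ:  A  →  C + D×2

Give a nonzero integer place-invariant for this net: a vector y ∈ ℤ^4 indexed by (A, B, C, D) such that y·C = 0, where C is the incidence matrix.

Incidence matrix C (rows=places, cols=transitions):
        α    β    γ    δ    ε    ζ
    A   0    0    0    2    0   -1
    B   2    0    1   -3    2    0
    C  -4    1   -3    0    0    1
    D   0   -1    1    0   -4    2

Candidate y = [3, 2, 1, 1]; check y·C column-wise:
  col α: 3·0 + 2·2 + 1·-4 + 1·0 = 0
  col β: 3·0 + 2·0 + 1·1 + 1·-1 = 0
  col γ: 3·0 + 2·1 + 1·-3 + 1·1 = 0
  col δ: 3·2 + 2·-3 + 1·0 + 1·0 = 0
  col ε: 3·0 + 2·2 + 1·0 + 1·-4 = 0
  col ζ: 3·-1 + 2·0 + 1·1 + 1·2 = 0

y = (A:3, B:2, C:1, D:1)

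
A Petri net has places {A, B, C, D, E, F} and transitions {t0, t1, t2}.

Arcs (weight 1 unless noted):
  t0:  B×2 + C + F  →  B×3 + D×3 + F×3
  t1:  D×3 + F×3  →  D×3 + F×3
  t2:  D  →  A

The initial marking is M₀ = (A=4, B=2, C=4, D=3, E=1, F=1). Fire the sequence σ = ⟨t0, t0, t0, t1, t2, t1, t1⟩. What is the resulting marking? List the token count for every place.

(A=5, B=5, C=1, D=11, E=1, F=7)

step 1: fire t0:  (A=4, B=2, C=4, D=3, E=1, F=1) → (A=4, B=3, C=3, D=6, E=1, F=3)
step 2: fire t0:  (A=4, B=3, C=3, D=6, E=1, F=3) → (A=4, B=4, C=2, D=9, E=1, F=5)
step 3: fire t0:  (A=4, B=4, C=2, D=9, E=1, F=5) → (A=4, B=5, C=1, D=12, E=1, F=7)
step 4: fire t1:  (A=4, B=5, C=1, D=12, E=1, F=7) → (A=4, B=5, C=1, D=12, E=1, F=7)
step 5: fire t2:  (A=4, B=5, C=1, D=12, E=1, F=7) → (A=5, B=5, C=1, D=11, E=1, F=7)
step 6: fire t1:  (A=5, B=5, C=1, D=11, E=1, F=7) → (A=5, B=5, C=1, D=11, E=1, F=7)
step 7: fire t1:  (A=5, B=5, C=1, D=11, E=1, F=7) → (A=5, B=5, C=1, D=11, E=1, F=7)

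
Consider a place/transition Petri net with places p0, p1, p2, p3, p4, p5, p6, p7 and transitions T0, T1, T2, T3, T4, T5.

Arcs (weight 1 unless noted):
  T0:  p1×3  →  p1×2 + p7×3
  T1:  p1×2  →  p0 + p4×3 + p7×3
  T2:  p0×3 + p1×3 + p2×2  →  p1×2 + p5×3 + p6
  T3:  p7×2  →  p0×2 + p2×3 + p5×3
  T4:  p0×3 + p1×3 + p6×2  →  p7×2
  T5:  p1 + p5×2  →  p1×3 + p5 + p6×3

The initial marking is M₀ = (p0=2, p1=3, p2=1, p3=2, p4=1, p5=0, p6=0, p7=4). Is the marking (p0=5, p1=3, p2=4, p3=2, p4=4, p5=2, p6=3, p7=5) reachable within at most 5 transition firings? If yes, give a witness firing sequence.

step 1: fire T1:  (p0=2, p1=3, p2=1, p3=2, p4=1, p5=0, p6=0, p7=4) → (p0=3, p1=1, p2=1, p3=2, p4=4, p5=0, p6=0, p7=7)
step 2: fire T3:  (p0=3, p1=1, p2=1, p3=2, p4=4, p5=0, p6=0, p7=7) → (p0=5, p1=1, p2=4, p3=2, p4=4, p5=3, p6=0, p7=5)
step 3: fire T5:  (p0=5, p1=1, p2=4, p3=2, p4=4, p5=3, p6=0, p7=5) → (p0=5, p1=3, p2=4, p3=2, p4=4, p5=2, p6=3, p7=5)

YES — reachable via ⟨T1, T3, T5⟩ (3 firings)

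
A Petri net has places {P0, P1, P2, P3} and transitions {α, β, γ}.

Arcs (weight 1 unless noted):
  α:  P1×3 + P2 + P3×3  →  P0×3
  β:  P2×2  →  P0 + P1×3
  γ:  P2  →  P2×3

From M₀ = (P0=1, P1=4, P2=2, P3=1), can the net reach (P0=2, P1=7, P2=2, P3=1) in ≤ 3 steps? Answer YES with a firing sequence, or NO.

YES — reachable via ⟨γ, β⟩ (2 firings)

step 1: fire γ:  (P0=1, P1=4, P2=2, P3=1) → (P0=1, P1=4, P2=4, P3=1)
step 2: fire β:  (P0=1, P1=4, P2=4, P3=1) → (P0=2, P1=7, P2=2, P3=1)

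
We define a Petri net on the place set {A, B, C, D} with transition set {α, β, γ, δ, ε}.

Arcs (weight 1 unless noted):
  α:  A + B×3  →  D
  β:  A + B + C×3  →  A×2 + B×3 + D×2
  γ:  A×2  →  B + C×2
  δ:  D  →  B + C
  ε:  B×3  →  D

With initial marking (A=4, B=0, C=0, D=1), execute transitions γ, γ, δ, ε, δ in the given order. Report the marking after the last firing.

(A=0, B=1, C=6, D=0)

step 1: fire γ:  (A=4, B=0, C=0, D=1) → (A=2, B=1, C=2, D=1)
step 2: fire γ:  (A=2, B=1, C=2, D=1) → (A=0, B=2, C=4, D=1)
step 3: fire δ:  (A=0, B=2, C=4, D=1) → (A=0, B=3, C=5, D=0)
step 4: fire ε:  (A=0, B=3, C=5, D=0) → (A=0, B=0, C=5, D=1)
step 5: fire δ:  (A=0, B=0, C=5, D=1) → (A=0, B=1, C=6, D=0)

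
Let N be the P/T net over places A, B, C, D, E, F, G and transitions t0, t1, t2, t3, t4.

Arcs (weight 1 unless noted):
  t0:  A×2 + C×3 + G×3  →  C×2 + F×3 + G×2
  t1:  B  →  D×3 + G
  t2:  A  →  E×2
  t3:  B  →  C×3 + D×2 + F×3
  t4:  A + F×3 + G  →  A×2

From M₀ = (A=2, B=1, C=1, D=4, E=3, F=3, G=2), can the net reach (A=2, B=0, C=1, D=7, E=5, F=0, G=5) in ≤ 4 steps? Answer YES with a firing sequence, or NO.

NO — not reachable within 4 firings

depth 0: 1 marking
depth 1: 5 markings reached so far
depth 2: 11 markings reached so far
depth 3: 17 markings reached so far
depth 4: 21 markings reached so far
target is not among the 21 markings reachable within 4 steps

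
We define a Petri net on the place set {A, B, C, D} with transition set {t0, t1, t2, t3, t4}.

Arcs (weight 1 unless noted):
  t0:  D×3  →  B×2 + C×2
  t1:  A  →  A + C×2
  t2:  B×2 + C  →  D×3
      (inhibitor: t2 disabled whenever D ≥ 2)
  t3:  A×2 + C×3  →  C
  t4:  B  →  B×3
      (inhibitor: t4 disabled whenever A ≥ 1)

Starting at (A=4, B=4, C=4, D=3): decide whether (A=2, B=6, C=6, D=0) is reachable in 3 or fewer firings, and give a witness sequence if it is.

step 1: fire t0:  (A=4, B=4, C=4, D=3) → (A=4, B=6, C=6, D=0)
step 2: fire t1:  (A=4, B=6, C=6, D=0) → (A=4, B=6, C=8, D=0)
step 3: fire t3:  (A=4, B=6, C=8, D=0) → (A=2, B=6, C=6, D=0)

YES — reachable via ⟨t0, t1, t3⟩ (3 firings)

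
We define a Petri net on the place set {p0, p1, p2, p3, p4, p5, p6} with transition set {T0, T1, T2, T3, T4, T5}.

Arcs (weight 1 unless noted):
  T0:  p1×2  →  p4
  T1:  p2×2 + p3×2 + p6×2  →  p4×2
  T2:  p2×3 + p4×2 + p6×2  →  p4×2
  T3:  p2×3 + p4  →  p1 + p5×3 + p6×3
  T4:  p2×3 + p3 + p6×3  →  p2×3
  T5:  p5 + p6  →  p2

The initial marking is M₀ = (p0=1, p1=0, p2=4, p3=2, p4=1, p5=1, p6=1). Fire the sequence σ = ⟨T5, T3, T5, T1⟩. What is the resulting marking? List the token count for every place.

step 1: fire T5:  (p0=1, p1=0, p2=4, p3=2, p4=1, p5=1, p6=1) → (p0=1, p1=0, p2=5, p3=2, p4=1, p5=0, p6=0)
step 2: fire T3:  (p0=1, p1=0, p2=5, p3=2, p4=1, p5=0, p6=0) → (p0=1, p1=1, p2=2, p3=2, p4=0, p5=3, p6=3)
step 3: fire T5:  (p0=1, p1=1, p2=2, p3=2, p4=0, p5=3, p6=3) → (p0=1, p1=1, p2=3, p3=2, p4=0, p5=2, p6=2)
step 4: fire T1:  (p0=1, p1=1, p2=3, p3=2, p4=0, p5=2, p6=2) → (p0=1, p1=1, p2=1, p3=0, p4=2, p5=2, p6=0)

(p0=1, p1=1, p2=1, p3=0, p4=2, p5=2, p6=0)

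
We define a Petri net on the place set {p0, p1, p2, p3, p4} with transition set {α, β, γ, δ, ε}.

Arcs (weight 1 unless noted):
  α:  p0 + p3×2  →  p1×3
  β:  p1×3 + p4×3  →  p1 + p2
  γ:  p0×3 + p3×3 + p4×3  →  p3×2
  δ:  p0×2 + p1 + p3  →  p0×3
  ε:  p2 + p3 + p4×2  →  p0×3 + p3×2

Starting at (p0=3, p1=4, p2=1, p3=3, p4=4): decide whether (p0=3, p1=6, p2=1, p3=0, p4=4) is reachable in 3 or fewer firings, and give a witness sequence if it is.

YES — reachable via ⟨α, δ⟩ (2 firings)

step 1: fire α:  (p0=3, p1=4, p2=1, p3=3, p4=4) → (p0=2, p1=7, p2=1, p3=1, p4=4)
step 2: fire δ:  (p0=2, p1=7, p2=1, p3=1, p4=4) → (p0=3, p1=6, p2=1, p3=0, p4=4)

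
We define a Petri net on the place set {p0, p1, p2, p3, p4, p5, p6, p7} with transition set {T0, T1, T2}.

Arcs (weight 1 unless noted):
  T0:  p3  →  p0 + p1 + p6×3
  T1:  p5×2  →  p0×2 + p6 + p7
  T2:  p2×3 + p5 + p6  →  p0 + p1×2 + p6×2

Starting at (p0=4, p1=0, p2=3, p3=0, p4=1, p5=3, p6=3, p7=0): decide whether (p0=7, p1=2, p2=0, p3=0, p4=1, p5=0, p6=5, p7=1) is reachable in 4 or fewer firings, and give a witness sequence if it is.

step 1: fire T1:  (p0=4, p1=0, p2=3, p3=0, p4=1, p5=3, p6=3, p7=0) → (p0=6, p1=0, p2=3, p3=0, p4=1, p5=1, p6=4, p7=1)
step 2: fire T2:  (p0=6, p1=0, p2=3, p3=0, p4=1, p5=1, p6=4, p7=1) → (p0=7, p1=2, p2=0, p3=0, p4=1, p5=0, p6=5, p7=1)

YES — reachable via ⟨T1, T2⟩ (2 firings)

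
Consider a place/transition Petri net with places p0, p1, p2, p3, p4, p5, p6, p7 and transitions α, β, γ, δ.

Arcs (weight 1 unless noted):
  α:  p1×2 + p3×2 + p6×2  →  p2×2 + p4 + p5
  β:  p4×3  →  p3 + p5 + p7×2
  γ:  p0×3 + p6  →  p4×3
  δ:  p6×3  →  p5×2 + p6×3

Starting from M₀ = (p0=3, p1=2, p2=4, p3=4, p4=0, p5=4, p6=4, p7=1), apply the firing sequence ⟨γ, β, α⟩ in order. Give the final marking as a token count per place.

(p0=0, p1=0, p2=6, p3=3, p4=1, p5=6, p6=1, p7=3)

step 1: fire γ:  (p0=3, p1=2, p2=4, p3=4, p4=0, p5=4, p6=4, p7=1) → (p0=0, p1=2, p2=4, p3=4, p4=3, p5=4, p6=3, p7=1)
step 2: fire β:  (p0=0, p1=2, p2=4, p3=4, p4=3, p5=4, p6=3, p7=1) → (p0=0, p1=2, p2=4, p3=5, p4=0, p5=5, p6=3, p7=3)
step 3: fire α:  (p0=0, p1=2, p2=4, p3=5, p4=0, p5=5, p6=3, p7=3) → (p0=0, p1=0, p2=6, p3=3, p4=1, p5=6, p6=1, p7=3)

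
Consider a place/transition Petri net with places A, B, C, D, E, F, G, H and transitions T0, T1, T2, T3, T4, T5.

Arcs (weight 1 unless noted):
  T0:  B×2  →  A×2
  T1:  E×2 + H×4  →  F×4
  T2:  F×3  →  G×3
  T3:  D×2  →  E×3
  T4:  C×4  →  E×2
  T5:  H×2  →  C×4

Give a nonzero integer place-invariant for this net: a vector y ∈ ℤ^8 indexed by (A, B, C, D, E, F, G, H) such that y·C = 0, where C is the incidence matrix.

Incidence matrix C (rows=places, cols=transitions):
       T0   T1   T2   T3   T4   T5
    A   2    0    0    0    0    0
    B  -2    0    0    0    0    0
    C   0    0    0    0   -4    4
    D   0    0    0   -2    0    0
    E   0   -2    0    3    2    0
    F   0    4   -3    0    0    0
    G   0    0    3    0    0    0
    H   0   -4    0    0    0   -2

Candidate y = [1, 1, 0, 0, 0, 0, 0, 0]; check y·C column-wise:
  col T0: 1·2 + 1·-2 = 0
  col T1: 1·0 + 1·0 + 0·-2 + 0·4 + 0·-4 = 0
  col T2: 1·0 + 1·0 + 0·-3 + 0·3 = 0
  col T3: 1·0 + 1·0 + 0·-2 + 0·3 = 0
  col T4: 1·0 + 1·0 + 0·-4 + 0·2 = 0
  col T5: 1·0 + 1·0 + 0·4 + 0·-2 = 0

y = (A:1, B:1, C:0, D:0, E:0, F:0, G:0, H:0)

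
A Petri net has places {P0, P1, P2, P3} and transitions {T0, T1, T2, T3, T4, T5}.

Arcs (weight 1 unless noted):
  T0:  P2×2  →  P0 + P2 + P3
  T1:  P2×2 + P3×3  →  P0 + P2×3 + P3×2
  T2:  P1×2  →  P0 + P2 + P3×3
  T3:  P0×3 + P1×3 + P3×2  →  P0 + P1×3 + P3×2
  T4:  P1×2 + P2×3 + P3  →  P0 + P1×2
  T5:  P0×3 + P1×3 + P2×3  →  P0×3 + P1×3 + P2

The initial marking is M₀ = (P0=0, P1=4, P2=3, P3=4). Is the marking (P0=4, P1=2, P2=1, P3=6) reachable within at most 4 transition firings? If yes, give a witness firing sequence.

step 1: fire T0:  (P0=0, P1=4, P2=3, P3=4) → (P0=1, P1=4, P2=2, P3=5)
step 2: fire T1:  (P0=1, P1=4, P2=2, P3=5) → (P0=2, P1=4, P2=3, P3=4)
step 3: fire T2:  (P0=2, P1=4, P2=3, P3=4) → (P0=3, P1=2, P2=4, P3=7)
step 4: fire T4:  (P0=3, P1=2, P2=4, P3=7) → (P0=4, P1=2, P2=1, P3=6)

YES — reachable via ⟨T0, T1, T2, T4⟩ (4 firings)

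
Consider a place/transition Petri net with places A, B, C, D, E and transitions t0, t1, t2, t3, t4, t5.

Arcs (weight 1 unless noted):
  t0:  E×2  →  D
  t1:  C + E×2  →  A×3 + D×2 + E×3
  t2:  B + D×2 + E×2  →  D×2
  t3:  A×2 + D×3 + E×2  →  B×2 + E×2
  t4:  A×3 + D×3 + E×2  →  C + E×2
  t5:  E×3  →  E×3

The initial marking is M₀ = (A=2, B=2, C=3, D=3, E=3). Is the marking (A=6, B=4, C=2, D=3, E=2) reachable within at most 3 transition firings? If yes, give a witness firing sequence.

depth 0: 1 marking
depth 1: 5 markings reached so far
depth 2: 11 markings reached so far
depth 3: 23 markings reached so far
target is not among the 23 markings reachable within 3 steps

NO — not reachable within 3 firings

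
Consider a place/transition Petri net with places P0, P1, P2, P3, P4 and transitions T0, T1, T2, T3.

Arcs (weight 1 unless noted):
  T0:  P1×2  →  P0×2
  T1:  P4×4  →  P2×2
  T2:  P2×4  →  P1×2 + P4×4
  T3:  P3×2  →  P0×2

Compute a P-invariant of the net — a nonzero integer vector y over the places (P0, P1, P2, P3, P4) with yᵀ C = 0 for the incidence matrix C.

y = (P0:2, P1:2, P2:2, P3:2, P4:1)

Incidence matrix C (rows=places, cols=transitions):
       T0   T1   T2   T3
   P0   2    0    0    2
   P1  -2    0    2    0
   P2   0    2   -4    0
   P3   0    0    0   -2
   P4   0   -4    4    0

Candidate y = [2, 2, 2, 2, 1]; check y·C column-wise:
  col T0: 2·2 + 2·-2 + 2·0 + 2·0 + 1·0 = 0
  col T1: 2·0 + 2·0 + 2·2 + 2·0 + 1·-4 = 0
  col T2: 2·0 + 2·2 + 2·-4 + 2·0 + 1·4 = 0
  col T3: 2·2 + 2·0 + 2·0 + 2·-2 + 1·0 = 0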